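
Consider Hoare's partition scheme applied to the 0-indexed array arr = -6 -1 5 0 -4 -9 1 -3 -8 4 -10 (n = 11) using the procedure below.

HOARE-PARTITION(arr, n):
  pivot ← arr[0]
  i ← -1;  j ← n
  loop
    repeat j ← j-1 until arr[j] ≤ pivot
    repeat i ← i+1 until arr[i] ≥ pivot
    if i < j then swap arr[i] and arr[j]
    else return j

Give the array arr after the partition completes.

-10 -8 -9 0 -4 5 1 -3 -1 4 -6

pivot=-6
j stops at 10 (-10), i stops at 0 (-6); swap ⇒ -10 -1 5 0 -4 -9 1 -3 -8 4 -6
j stops at 8 (-8), i stops at 1 (-1); swap ⇒ -10 -8 5 0 -4 -9 1 -3 -1 4 -6
j stops at 5 (-9), i stops at 2 (5); swap ⇒ -10 -8 -9 0 -4 5 1 -3 -1 4 -6
j stops at 2, i stops at 3; i≥j ⇒ return 2. arr=-10 -8 -9 0 -4 5 1 -3 -1 4 -6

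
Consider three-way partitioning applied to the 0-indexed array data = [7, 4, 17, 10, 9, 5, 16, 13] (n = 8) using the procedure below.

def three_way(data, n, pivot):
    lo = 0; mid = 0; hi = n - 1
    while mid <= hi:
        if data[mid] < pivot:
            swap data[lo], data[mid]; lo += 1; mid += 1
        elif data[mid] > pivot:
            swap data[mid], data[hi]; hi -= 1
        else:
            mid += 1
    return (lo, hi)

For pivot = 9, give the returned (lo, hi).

lo=0 mid=0 hi=7
7<9: swap(0,0), lo=1 mid=1 ⇒ [7, 4, 17, 10, 9, 5, 16, 13]
4<9: swap(1,1), lo=2 mid=2 ⇒ [7, 4, 17, 10, 9, 5, 16, 13]
17>9: swap(2,7), hi=6 ⇒ [7, 4, 13, 10, 9, 5, 16, 17]
13>9: swap(2,6), hi=5 ⇒ [7, 4, 16, 10, 9, 5, 13, 17]
16>9: swap(2,5), hi=4 ⇒ [7, 4, 5, 10, 9, 16, 13, 17]
5<9: swap(2,2), lo=3 mid=3 ⇒ [7, 4, 5, 10, 9, 16, 13, 17]
10>9: swap(3,4), hi=3 ⇒ [7, 4, 5, 9, 10, 16, 13, 17]
9=9: mid=4
done. lo=3 hi=3; data=[7, 4, 5, 9, 10, 16, 13, 17]

(3, 3)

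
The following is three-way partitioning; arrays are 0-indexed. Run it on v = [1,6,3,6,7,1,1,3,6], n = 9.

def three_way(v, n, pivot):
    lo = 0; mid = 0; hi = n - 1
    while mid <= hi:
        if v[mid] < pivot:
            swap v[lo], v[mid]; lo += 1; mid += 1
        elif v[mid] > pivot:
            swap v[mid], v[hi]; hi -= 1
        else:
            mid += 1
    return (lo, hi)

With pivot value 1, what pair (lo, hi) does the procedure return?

(0, 2)

lo=0 mid=0 hi=8
1=1: mid=1
6>1: swap(1,8), hi=7 ⇒ [1,6,3,6,7,1,1,3,6]
6>1: swap(1,7), hi=6 ⇒ [1,3,3,6,7,1,1,6,6]
3>1: swap(1,6), hi=5 ⇒ [1,1,3,6,7,1,3,6,6]
1=1: mid=2
3>1: swap(2,5), hi=4 ⇒ [1,1,1,6,7,3,3,6,6]
1=1: mid=3
6>1: swap(3,4), hi=3 ⇒ [1,1,1,7,6,3,3,6,6]
7>1: swap(3,3), hi=2 ⇒ [1,1,1,7,6,3,3,6,6]
done. lo=0 hi=2; v=[1,1,1,7,6,3,3,6,6]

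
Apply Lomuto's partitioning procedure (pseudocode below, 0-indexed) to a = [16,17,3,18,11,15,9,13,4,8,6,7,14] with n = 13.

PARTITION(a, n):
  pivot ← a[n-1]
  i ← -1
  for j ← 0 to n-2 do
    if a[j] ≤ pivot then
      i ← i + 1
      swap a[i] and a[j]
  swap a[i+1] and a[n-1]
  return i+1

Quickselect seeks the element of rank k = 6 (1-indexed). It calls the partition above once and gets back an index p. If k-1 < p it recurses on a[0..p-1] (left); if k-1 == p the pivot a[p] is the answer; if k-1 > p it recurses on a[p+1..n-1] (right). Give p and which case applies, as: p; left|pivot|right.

8; left

pivot=14, i=-1
j=0: 16>14, skip
j=1: 17>14, skip
j=2: 3≤14, i=0, swap(0,2) ⇒ [3,17,16,18,11,15,9,13,4,8,6,7,14]
j=3: 18>14, skip
j=4: 11≤14, i=1, swap(1,4) ⇒ [3,11,16,18,17,15,9,13,4,8,6,7,14]
j=5: 15>14, skip
j=6: 9≤14, i=2, swap(2,6) ⇒ [3,11,9,18,17,15,16,13,4,8,6,7,14]
j=7: 13≤14, i=3, swap(3,7) ⇒ [3,11,9,13,17,15,16,18,4,8,6,7,14]
j=8: 4≤14, i=4, swap(4,8) ⇒ [3,11,9,13,4,15,16,18,17,8,6,7,14]
j=9: 8≤14, i=5, swap(5,9) ⇒ [3,11,9,13,4,8,16,18,17,15,6,7,14]
j=10: 6≤14, i=6, swap(6,10) ⇒ [3,11,9,13,4,8,6,18,17,15,16,7,14]
j=11: 7≤14, i=7, swap(7,11) ⇒ [3,11,9,13,4,8,6,7,17,15,16,18,14]
swap(8,12) ⇒ [3,11,9,13,4,8,6,7,14,15,16,18,17]; return 8
p = 8; k-1 = 5 < 8 ⇒ left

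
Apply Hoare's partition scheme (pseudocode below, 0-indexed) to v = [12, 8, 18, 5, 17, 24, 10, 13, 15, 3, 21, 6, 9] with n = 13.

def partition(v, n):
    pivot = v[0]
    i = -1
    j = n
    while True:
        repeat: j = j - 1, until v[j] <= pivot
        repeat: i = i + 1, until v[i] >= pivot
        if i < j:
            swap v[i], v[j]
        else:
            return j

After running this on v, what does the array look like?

pivot = v[0] = 12; i = -1, j = 13
j→12 (v[12]=9≤12), i→0 (v[0]=12≥12); i<j, swap → [9, 8, 18, 5, 17, 24, 10, 13, 15, 3, 21, 6, 12]
j→11 (v[11]=6≤12), i→2 (v[2]=18≥12); i<j, swap → [9, 8, 6, 5, 17, 24, 10, 13, 15, 3, 21, 18, 12]
j→9 (v[9]=3≤12), i→4 (v[4]=17≥12); i<j, swap → [9, 8, 6, 5, 3, 24, 10, 13, 15, 17, 21, 18, 12]
j→6 (v[6]=10≤12), i→5 (v[5]=24≥12); i<j, swap → [9, 8, 6, 5, 3, 10, 24, 13, 15, 17, 21, 18, 12]
j→5, i→6; i≥j, return j=5. v = [9, 8, 6, 5, 3, 10, 24, 13, 15, 17, 21, 18, 12]

[9, 8, 6, 5, 3, 10, 24, 13, 15, 17, 21, 18, 12]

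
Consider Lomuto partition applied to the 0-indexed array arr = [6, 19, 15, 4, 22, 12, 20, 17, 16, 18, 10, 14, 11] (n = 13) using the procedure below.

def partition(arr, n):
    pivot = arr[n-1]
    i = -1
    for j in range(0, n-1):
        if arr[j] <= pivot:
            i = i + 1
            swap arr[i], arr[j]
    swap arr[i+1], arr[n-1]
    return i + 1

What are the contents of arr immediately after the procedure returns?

pivot=11, i=-1
j=0: 6≤11, i=0, swap(0,0) ⇒ [6, 19, 15, 4, 22, 12, 20, 17, 16, 18, 10, 14, 11]
j=1: 19>11, skip
j=2: 15>11, skip
j=3: 4≤11, i=1, swap(1,3) ⇒ [6, 4, 15, 19, 22, 12, 20, 17, 16, 18, 10, 14, 11]
j=4: 22>11, skip
j=5: 12>11, skip
j=6: 20>11, skip
j=7: 17>11, skip
j=8: 16>11, skip
j=9: 18>11, skip
j=10: 10≤11, i=2, swap(2,10) ⇒ [6, 4, 10, 19, 22, 12, 20, 17, 16, 18, 15, 14, 11]
j=11: 14>11, skip
swap(3,12) ⇒ [6, 4, 10, 11, 22, 12, 20, 17, 16, 18, 15, 14, 19]; return 3

[6, 4, 10, 11, 22, 12, 20, 17, 16, 18, 15, 14, 19]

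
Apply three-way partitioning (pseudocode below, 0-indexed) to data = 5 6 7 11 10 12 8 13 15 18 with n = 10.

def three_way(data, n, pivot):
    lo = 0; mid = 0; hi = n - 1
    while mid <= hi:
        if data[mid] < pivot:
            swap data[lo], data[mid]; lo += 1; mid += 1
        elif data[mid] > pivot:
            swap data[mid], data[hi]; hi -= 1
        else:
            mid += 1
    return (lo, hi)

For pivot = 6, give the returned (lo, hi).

(1, 1)

lo=0 mid=0 hi=9
5<6: swap(0,0), lo=1 mid=1 ⇒ 5 6 7 11 10 12 8 13 15 18
6=6: mid=2
7>6: swap(2,9), hi=8 ⇒ 5 6 18 11 10 12 8 13 15 7
18>6: swap(2,8), hi=7 ⇒ 5 6 15 11 10 12 8 13 18 7
15>6: swap(2,7), hi=6 ⇒ 5 6 13 11 10 12 8 15 18 7
13>6: swap(2,6), hi=5 ⇒ 5 6 8 11 10 12 13 15 18 7
8>6: swap(2,5), hi=4 ⇒ 5 6 12 11 10 8 13 15 18 7
12>6: swap(2,4), hi=3 ⇒ 5 6 10 11 12 8 13 15 18 7
10>6: swap(2,3), hi=2 ⇒ 5 6 11 10 12 8 13 15 18 7
11>6: swap(2,2), hi=1 ⇒ 5 6 11 10 12 8 13 15 18 7
done. lo=1 hi=1; data=5 6 11 10 12 8 13 15 18 7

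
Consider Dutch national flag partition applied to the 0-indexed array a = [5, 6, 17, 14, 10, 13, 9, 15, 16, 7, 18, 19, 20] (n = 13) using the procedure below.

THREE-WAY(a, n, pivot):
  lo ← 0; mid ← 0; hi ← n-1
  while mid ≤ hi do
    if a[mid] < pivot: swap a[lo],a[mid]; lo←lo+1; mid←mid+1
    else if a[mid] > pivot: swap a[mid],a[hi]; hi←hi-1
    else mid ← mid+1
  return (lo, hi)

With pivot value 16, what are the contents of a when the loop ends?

lo=0 mid=0 hi=12
5<16: swap(0,0), lo=1 mid=1 ⇒ [5, 6, 17, 14, 10, 13, 9, 15, 16, 7, 18, 19, 20]
6<16: swap(1,1), lo=2 mid=2 ⇒ [5, 6, 17, 14, 10, 13, 9, 15, 16, 7, 18, 19, 20]
17>16: swap(2,12), hi=11 ⇒ [5, 6, 20, 14, 10, 13, 9, 15, 16, 7, 18, 19, 17]
20>16: swap(2,11), hi=10 ⇒ [5, 6, 19, 14, 10, 13, 9, 15, 16, 7, 18, 20, 17]
19>16: swap(2,10), hi=9 ⇒ [5, 6, 18, 14, 10, 13, 9, 15, 16, 7, 19, 20, 17]
18>16: swap(2,9), hi=8 ⇒ [5, 6, 7, 14, 10, 13, 9, 15, 16, 18, 19, 20, 17]
7<16: swap(2,2), lo=3 mid=3 ⇒ [5, 6, 7, 14, 10, 13, 9, 15, 16, 18, 19, 20, 17]
14<16: swap(3,3), lo=4 mid=4 ⇒ [5, 6, 7, 14, 10, 13, 9, 15, 16, 18, 19, 20, 17]
10<16: swap(4,4), lo=5 mid=5 ⇒ [5, 6, 7, 14, 10, 13, 9, 15, 16, 18, 19, 20, 17]
13<16: swap(5,5), lo=6 mid=6 ⇒ [5, 6, 7, 14, 10, 13, 9, 15, 16, 18, 19, 20, 17]
9<16: swap(6,6), lo=7 mid=7 ⇒ [5, 6, 7, 14, 10, 13, 9, 15, 16, 18, 19, 20, 17]
15<16: swap(7,7), lo=8 mid=8 ⇒ [5, 6, 7, 14, 10, 13, 9, 15, 16, 18, 19, 20, 17]
16=16: mid=9
done. lo=8 hi=8; a=[5, 6, 7, 14, 10, 13, 9, 15, 16, 18, 19, 20, 17]

[5, 6, 7, 14, 10, 13, 9, 15, 16, 18, 19, 20, 17]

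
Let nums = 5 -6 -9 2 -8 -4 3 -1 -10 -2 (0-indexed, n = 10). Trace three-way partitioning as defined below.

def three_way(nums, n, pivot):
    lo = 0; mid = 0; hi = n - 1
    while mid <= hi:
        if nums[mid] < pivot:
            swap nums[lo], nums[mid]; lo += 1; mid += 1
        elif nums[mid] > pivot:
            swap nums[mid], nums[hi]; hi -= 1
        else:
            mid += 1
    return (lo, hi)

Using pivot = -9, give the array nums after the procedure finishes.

-10 -9 2 -8 -4 3 -1 -6 -2 5

pivot = -9; lo=0, mid=0, hi=9
nums[mid]=5>-9: swap nums[0],nums[9]; hi=8 → -2 -6 -9 2 -8 -4 3 -1 -10 5
nums[mid]=-2>-9: swap nums[0],nums[8]; hi=7 → -10 -6 -9 2 -8 -4 3 -1 -2 5
nums[mid]=-10<-9: swap nums[0],nums[0]; lo=1,mid=1 → -10 -6 -9 2 -8 -4 3 -1 -2 5
nums[mid]=-6>-9: swap nums[1],nums[7]; hi=6 → -10 -1 -9 2 -8 -4 3 -6 -2 5
nums[mid]=-1>-9: swap nums[1],nums[6]; hi=5 → -10 3 -9 2 -8 -4 -1 -6 -2 5
nums[mid]=3>-9: swap nums[1],nums[5]; hi=4 → -10 -4 -9 2 -8 3 -1 -6 -2 5
nums[mid]=-4>-9: swap nums[1],nums[4]; hi=3 → -10 -8 -9 2 -4 3 -1 -6 -2 5
nums[mid]=-8>-9: swap nums[1],nums[3]; hi=2 → -10 2 -9 -8 -4 3 -1 -6 -2 5
nums[mid]=2>-9: swap nums[1],nums[2]; hi=1 → -10 -9 2 -8 -4 3 -1 -6 -2 5
nums[mid]=-9=-9: mid=2
end: lo=1, hi=1; nums = -10 -9 2 -8 -4 3 -1 -6 -2 5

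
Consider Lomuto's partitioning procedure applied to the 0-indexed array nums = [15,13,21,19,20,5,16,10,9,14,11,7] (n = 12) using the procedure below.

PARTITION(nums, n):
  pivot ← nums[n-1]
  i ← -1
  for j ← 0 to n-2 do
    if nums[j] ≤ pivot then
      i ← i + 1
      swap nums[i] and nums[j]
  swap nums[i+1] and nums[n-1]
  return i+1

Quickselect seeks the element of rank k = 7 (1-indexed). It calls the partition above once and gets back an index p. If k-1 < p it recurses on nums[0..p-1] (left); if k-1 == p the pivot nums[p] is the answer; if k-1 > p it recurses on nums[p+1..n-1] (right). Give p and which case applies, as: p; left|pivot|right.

1; right

pivot = nums[11] = 7; i = -1
j=0: nums[0]=15 > 7 → no swap
j=1: nums[1]=13 > 7 → no swap
j=2: nums[2]=21 > 7 → no swap
j=3: nums[3]=19 > 7 → no swap
j=4: nums[4]=20 > 7 → no swap
j=5: nums[5]=5 ≤ 7 → i=0, swap nums[0],nums[5] → [5,13,21,19,20,15,16,10,9,14,11,7]
j=6: nums[6]=16 > 7 → no swap
j=7: nums[7]=10 > 7 → no swap
j=8: nums[8]=9 > 7 → no swap
j=9: nums[9]=14 > 7 → no swap
j=10: nums[10]=11 > 7 → no swap
final swap nums[1],nums[11] → [5,7,21,19,20,15,16,10,9,14,11,13]; return 1
p = 1; k-1 = 6 > 1 ⇒ right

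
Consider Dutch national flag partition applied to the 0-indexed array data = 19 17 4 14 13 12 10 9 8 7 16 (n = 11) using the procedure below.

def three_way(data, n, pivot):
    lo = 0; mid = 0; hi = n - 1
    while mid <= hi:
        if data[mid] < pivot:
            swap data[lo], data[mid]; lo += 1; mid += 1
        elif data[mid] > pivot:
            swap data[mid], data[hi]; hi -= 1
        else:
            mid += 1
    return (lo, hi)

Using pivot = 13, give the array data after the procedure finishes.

7 8 4 9 12 10 13 14 17 16 19

pivot = 13; lo=0, mid=0, hi=10
data[mid]=19>13: swap data[0],data[10]; hi=9 → 16 17 4 14 13 12 10 9 8 7 19
data[mid]=16>13: swap data[0],data[9]; hi=8 → 7 17 4 14 13 12 10 9 8 16 19
data[mid]=7<13: swap data[0],data[0]; lo=1,mid=1 → 7 17 4 14 13 12 10 9 8 16 19
data[mid]=17>13: swap data[1],data[8]; hi=7 → 7 8 4 14 13 12 10 9 17 16 19
data[mid]=8<13: swap data[1],data[1]; lo=2,mid=2 → 7 8 4 14 13 12 10 9 17 16 19
data[mid]=4<13: swap data[2],data[2]; lo=3,mid=3 → 7 8 4 14 13 12 10 9 17 16 19
data[mid]=14>13: swap data[3],data[7]; hi=6 → 7 8 4 9 13 12 10 14 17 16 19
data[mid]=9<13: swap data[3],data[3]; lo=4,mid=4 → 7 8 4 9 13 12 10 14 17 16 19
data[mid]=13=13: mid=5
data[mid]=12<13: swap data[4],data[5]; lo=5,mid=6 → 7 8 4 9 12 13 10 14 17 16 19
data[mid]=10<13: swap data[5],data[6]; lo=6,mid=7 → 7 8 4 9 12 10 13 14 17 16 19
end: lo=6, hi=6; data = 7 8 4 9 12 10 13 14 17 16 19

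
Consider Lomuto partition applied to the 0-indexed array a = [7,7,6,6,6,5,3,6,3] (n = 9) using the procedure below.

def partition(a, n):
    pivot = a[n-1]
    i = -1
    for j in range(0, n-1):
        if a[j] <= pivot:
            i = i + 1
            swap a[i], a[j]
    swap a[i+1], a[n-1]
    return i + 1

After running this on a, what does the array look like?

pivot = a[8] = 3; i = -1
j=0: a[0]=7 > 3 → no swap
j=1: a[1]=7 > 3 → no swap
j=2: a[2]=6 > 3 → no swap
j=3: a[3]=6 > 3 → no swap
j=4: a[4]=6 > 3 → no swap
j=5: a[5]=5 > 3 → no swap
j=6: a[6]=3 ≤ 3 → i=0, swap a[0],a[6] → [3,7,6,6,6,5,7,6,3]
j=7: a[7]=6 > 3 → no swap
final swap a[1],a[8] → [3,3,6,6,6,5,7,6,7]; return 1

[3,3,6,6,6,5,7,6,7]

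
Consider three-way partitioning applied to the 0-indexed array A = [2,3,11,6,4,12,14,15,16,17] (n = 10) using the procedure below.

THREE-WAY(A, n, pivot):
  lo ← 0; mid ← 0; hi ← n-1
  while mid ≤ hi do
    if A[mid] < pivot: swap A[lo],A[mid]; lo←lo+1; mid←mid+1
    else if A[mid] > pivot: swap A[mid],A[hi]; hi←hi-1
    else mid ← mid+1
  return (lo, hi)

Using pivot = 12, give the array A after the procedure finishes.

[2,3,11,6,4,12,15,16,17,14]

pivot = 12; lo=0, mid=0, hi=9
A[mid]=2<12: swap A[0],A[0]; lo=1,mid=1 → [2,3,11,6,4,12,14,15,16,17]
A[mid]=3<12: swap A[1],A[1]; lo=2,mid=2 → [2,3,11,6,4,12,14,15,16,17]
A[mid]=11<12: swap A[2],A[2]; lo=3,mid=3 → [2,3,11,6,4,12,14,15,16,17]
A[mid]=6<12: swap A[3],A[3]; lo=4,mid=4 → [2,3,11,6,4,12,14,15,16,17]
A[mid]=4<12: swap A[4],A[4]; lo=5,mid=5 → [2,3,11,6,4,12,14,15,16,17]
A[mid]=12=12: mid=6
A[mid]=14>12: swap A[6],A[9]; hi=8 → [2,3,11,6,4,12,17,15,16,14]
A[mid]=17>12: swap A[6],A[8]; hi=7 → [2,3,11,6,4,12,16,15,17,14]
A[mid]=16>12: swap A[6],A[7]; hi=6 → [2,3,11,6,4,12,15,16,17,14]
A[mid]=15>12: swap A[6],A[6]; hi=5 → [2,3,11,6,4,12,15,16,17,14]
end: lo=5, hi=5; A = [2,3,11,6,4,12,15,16,17,14]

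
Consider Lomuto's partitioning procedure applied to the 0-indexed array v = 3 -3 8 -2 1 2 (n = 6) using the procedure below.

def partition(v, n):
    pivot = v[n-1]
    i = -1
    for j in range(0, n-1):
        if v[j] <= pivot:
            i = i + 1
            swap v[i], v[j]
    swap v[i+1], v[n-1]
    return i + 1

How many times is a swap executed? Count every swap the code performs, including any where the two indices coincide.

4

pivot=2, i=-1
j=0: 3>2, skip
j=1: -3≤2, i=0, swap(0,1) ⇒ -3 3 8 -2 1 2
j=2: 8>2, skip
j=3: -2≤2, i=1, swap(1,3) ⇒ -3 -2 8 3 1 2
j=4: 1≤2, i=2, swap(2,4) ⇒ -3 -2 1 3 8 2
swap(3,5) ⇒ -3 -2 1 2 8 3; return 3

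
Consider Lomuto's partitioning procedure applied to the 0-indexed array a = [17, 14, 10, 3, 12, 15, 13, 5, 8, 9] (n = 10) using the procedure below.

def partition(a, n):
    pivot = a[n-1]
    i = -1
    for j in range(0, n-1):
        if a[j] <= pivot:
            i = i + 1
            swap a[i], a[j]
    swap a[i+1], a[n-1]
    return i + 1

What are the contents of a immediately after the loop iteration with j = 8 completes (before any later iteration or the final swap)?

[3, 5, 8, 17, 12, 15, 13, 14, 10, 9]

pivot=9, i=-1
j=0: 17>9, skip
j=1: 14>9, skip
j=2: 10>9, skip
j=3: 3≤9, i=0, swap(0,3) ⇒ [3, 14, 10, 17, 12, 15, 13, 5, 8, 9]
j=4: 12>9, skip
j=5: 15>9, skip
j=6: 13>9, skip
j=7: 5≤9, i=1, swap(1,7) ⇒ [3, 5, 10, 17, 12, 15, 13, 14, 8, 9]
j=8: 8≤9, i=2, swap(2,8) ⇒ [3, 5, 8, 17, 12, 15, 13, 14, 10, 9]
(after j=8) a = [3, 5, 8, 17, 12, 15, 13, 14, 10, 9]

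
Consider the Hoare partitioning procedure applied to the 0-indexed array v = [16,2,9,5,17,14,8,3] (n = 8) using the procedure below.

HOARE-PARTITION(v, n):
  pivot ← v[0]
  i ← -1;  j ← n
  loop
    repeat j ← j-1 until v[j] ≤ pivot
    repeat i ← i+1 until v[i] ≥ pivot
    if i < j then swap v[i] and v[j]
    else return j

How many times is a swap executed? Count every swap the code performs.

2

pivot=16
j stops at 7 (3), i stops at 0 (16); swap ⇒ [3,2,9,5,17,14,8,16]
j stops at 6 (8), i stops at 4 (17); swap ⇒ [3,2,9,5,8,14,17,16]
j stops at 5, i stops at 6; i≥j ⇒ return 5. v=[3,2,9,5,8,14,17,16]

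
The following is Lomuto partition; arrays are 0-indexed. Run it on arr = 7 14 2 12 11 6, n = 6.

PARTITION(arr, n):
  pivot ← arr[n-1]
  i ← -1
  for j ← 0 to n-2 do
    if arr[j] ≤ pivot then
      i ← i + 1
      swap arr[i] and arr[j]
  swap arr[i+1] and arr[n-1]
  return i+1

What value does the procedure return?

pivot=6, i=-1
j=0: 7>6, skip
j=1: 14>6, skip
j=2: 2≤6, i=0, swap(0,2) ⇒ 2 14 7 12 11 6
j=3: 12>6, skip
j=4: 11>6, skip
swap(1,5) ⇒ 2 6 7 12 11 14; return 1

1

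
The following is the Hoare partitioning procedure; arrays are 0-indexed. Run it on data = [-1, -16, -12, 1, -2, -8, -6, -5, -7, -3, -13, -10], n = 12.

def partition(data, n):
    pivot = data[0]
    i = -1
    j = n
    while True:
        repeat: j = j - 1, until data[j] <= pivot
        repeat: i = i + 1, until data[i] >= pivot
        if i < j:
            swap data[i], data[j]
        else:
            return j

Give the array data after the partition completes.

pivot = data[0] = -1; i = -1, j = 12
j→11 (data[11]=-10≤-1), i→0 (data[0]=-1≥-1); i<j, swap → [-10, -16, -12, 1, -2, -8, -6, -5, -7, -3, -13, -1]
j→10 (data[10]=-13≤-1), i→3 (data[3]=1≥-1); i<j, swap → [-10, -16, -12, -13, -2, -8, -6, -5, -7, -3, 1, -1]
j→9, i→10; i≥j, return j=9. data = [-10, -16, -12, -13, -2, -8, -6, -5, -7, -3, 1, -1]

[-10, -16, -12, -13, -2, -8, -6, -5, -7, -3, 1, -1]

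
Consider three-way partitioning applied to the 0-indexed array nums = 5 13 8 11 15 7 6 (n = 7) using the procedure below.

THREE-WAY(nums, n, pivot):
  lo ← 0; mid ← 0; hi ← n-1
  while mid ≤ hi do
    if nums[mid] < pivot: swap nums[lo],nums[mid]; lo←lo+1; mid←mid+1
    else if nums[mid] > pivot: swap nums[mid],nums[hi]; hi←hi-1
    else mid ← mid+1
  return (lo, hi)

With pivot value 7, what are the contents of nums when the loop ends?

pivot = 7; lo=0, mid=0, hi=6
nums[mid]=5<7: swap nums[0],nums[0]; lo=1,mid=1 → 5 13 8 11 15 7 6
nums[mid]=13>7: swap nums[1],nums[6]; hi=5 → 5 6 8 11 15 7 13
nums[mid]=6<7: swap nums[1],nums[1]; lo=2,mid=2 → 5 6 8 11 15 7 13
nums[mid]=8>7: swap nums[2],nums[5]; hi=4 → 5 6 7 11 15 8 13
nums[mid]=7=7: mid=3
nums[mid]=11>7: swap nums[3],nums[4]; hi=3 → 5 6 7 15 11 8 13
nums[mid]=15>7: swap nums[3],nums[3]; hi=2 → 5 6 7 15 11 8 13
end: lo=2, hi=2; nums = 5 6 7 15 11 8 13

5 6 7 15 11 8 13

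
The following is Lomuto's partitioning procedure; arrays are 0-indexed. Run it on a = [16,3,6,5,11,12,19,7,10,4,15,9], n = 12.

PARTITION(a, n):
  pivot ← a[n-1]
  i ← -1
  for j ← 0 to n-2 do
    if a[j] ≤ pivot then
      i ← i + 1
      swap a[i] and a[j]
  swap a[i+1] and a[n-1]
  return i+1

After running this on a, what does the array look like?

[3,6,5,7,4,9,19,16,10,11,15,12]

pivot = a[11] = 9; i = -1
j=0: a[0]=16 > 9 → no swap
j=1: a[1]=3 ≤ 9 → i=0, swap a[0],a[1] → [3,16,6,5,11,12,19,7,10,4,15,9]
j=2: a[2]=6 ≤ 9 → i=1, swap a[1],a[2] → [3,6,16,5,11,12,19,7,10,4,15,9]
j=3: a[3]=5 ≤ 9 → i=2, swap a[2],a[3] → [3,6,5,16,11,12,19,7,10,4,15,9]
j=4: a[4]=11 > 9 → no swap
j=5: a[5]=12 > 9 → no swap
j=6: a[6]=19 > 9 → no swap
j=7: a[7]=7 ≤ 9 → i=3, swap a[3],a[7] → [3,6,5,7,11,12,19,16,10,4,15,9]
j=8: a[8]=10 > 9 → no swap
j=9: a[9]=4 ≤ 9 → i=4, swap a[4],a[9] → [3,6,5,7,4,12,19,16,10,11,15,9]
j=10: a[10]=15 > 9 → no swap
final swap a[5],a[11] → [3,6,5,7,4,9,19,16,10,11,15,12]; return 5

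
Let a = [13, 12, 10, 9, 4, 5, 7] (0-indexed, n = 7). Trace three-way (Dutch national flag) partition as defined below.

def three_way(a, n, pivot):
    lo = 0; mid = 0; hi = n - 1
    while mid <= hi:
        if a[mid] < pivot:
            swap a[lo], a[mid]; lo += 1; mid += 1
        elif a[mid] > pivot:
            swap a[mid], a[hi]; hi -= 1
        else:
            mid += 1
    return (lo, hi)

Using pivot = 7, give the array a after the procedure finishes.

[5, 4, 7, 9, 10, 12, 13]

lo=0 mid=0 hi=6
13>7: swap(0,6), hi=5 ⇒ [7, 12, 10, 9, 4, 5, 13]
7=7: mid=1
12>7: swap(1,5), hi=4 ⇒ [7, 5, 10, 9, 4, 12, 13]
5<7: swap(0,1), lo=1 mid=2 ⇒ [5, 7, 10, 9, 4, 12, 13]
10>7: swap(2,4), hi=3 ⇒ [5, 7, 4, 9, 10, 12, 13]
4<7: swap(1,2), lo=2 mid=3 ⇒ [5, 4, 7, 9, 10, 12, 13]
9>7: swap(3,3), hi=2 ⇒ [5, 4, 7, 9, 10, 12, 13]
done. lo=2 hi=2; a=[5, 4, 7, 9, 10, 12, 13]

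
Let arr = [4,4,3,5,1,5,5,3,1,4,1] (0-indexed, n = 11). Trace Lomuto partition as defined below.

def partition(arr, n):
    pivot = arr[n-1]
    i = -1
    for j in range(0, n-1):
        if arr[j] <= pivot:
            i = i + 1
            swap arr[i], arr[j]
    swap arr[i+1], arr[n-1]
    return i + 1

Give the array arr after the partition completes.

pivot=1, i=-1
j=0: 4>1, skip
j=1: 4>1, skip
j=2: 3>1, skip
j=3: 5>1, skip
j=4: 1≤1, i=0, swap(0,4) ⇒ [1,4,3,5,4,5,5,3,1,4,1]
j=5: 5>1, skip
j=6: 5>1, skip
j=7: 3>1, skip
j=8: 1≤1, i=1, swap(1,8) ⇒ [1,1,3,5,4,5,5,3,4,4,1]
j=9: 4>1, skip
swap(2,10) ⇒ [1,1,1,5,4,5,5,3,4,4,3]; return 2

[1,1,1,5,4,5,5,3,4,4,3]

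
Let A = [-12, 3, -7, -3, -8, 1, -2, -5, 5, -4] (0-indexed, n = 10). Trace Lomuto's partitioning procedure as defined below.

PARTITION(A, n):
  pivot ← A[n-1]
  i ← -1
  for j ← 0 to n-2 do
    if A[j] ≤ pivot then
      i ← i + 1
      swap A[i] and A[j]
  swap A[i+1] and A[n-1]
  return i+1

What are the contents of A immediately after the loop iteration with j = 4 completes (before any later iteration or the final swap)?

pivot = A[9] = -4; i = -1
j=0: A[0]=-12 ≤ -4 → i=0, swap A[0],A[0] (no change) → [-12, 3, -7, -3, -8, 1, -2, -5, 5, -4]
j=1: A[1]=3 > -4 → no swap
j=2: A[2]=-7 ≤ -4 → i=1, swap A[1],A[2] → [-12, -7, 3, -3, -8, 1, -2, -5, 5, -4]
j=3: A[3]=-3 > -4 → no swap
j=4: A[4]=-8 ≤ -4 → i=2, swap A[2],A[4] → [-12, -7, -8, -3, 3, 1, -2, -5, 5, -4]
(after j=4) A = [-12, -7, -8, -3, 3, 1, -2, -5, 5, -4]

[-12, -7, -8, -3, 3, 1, -2, -5, 5, -4]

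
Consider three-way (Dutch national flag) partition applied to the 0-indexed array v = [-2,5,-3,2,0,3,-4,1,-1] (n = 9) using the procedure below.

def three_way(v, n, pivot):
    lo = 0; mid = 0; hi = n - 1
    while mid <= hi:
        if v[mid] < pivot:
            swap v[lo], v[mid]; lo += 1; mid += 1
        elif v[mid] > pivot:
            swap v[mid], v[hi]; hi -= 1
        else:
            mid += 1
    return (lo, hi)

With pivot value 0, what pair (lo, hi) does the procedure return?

(4, 4)

lo=0 mid=0 hi=8
-2<0: swap(0,0), lo=1 mid=1 ⇒ [-2,5,-3,2,0,3,-4,1,-1]
5>0: swap(1,8), hi=7 ⇒ [-2,-1,-3,2,0,3,-4,1,5]
-1<0: swap(1,1), lo=2 mid=2 ⇒ [-2,-1,-3,2,0,3,-4,1,5]
-3<0: swap(2,2), lo=3 mid=3 ⇒ [-2,-1,-3,2,0,3,-4,1,5]
2>0: swap(3,7), hi=6 ⇒ [-2,-1,-3,1,0,3,-4,2,5]
1>0: swap(3,6), hi=5 ⇒ [-2,-1,-3,-4,0,3,1,2,5]
-4<0: swap(3,3), lo=4 mid=4 ⇒ [-2,-1,-3,-4,0,3,1,2,5]
0=0: mid=5
3>0: swap(5,5), hi=4 ⇒ [-2,-1,-3,-4,0,3,1,2,5]
done. lo=4 hi=4; v=[-2,-1,-3,-4,0,3,1,2,5]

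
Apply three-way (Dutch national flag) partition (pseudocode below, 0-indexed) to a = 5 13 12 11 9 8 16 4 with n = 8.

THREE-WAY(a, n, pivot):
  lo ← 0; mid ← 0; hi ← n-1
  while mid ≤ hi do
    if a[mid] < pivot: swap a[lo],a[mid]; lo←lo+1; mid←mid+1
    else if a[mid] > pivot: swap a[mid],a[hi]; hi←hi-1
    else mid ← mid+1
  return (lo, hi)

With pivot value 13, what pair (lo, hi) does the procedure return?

pivot = 13; lo=0, mid=0, hi=7
a[mid]=5<13: swap a[0],a[0]; lo=1,mid=1 → 5 13 12 11 9 8 16 4
a[mid]=13=13: mid=2
a[mid]=12<13: swap a[1],a[2]; lo=2,mid=3 → 5 12 13 11 9 8 16 4
a[mid]=11<13: swap a[2],a[3]; lo=3,mid=4 → 5 12 11 13 9 8 16 4
a[mid]=9<13: swap a[3],a[4]; lo=4,mid=5 → 5 12 11 9 13 8 16 4
a[mid]=8<13: swap a[4],a[5]; lo=5,mid=6 → 5 12 11 9 8 13 16 4
a[mid]=16>13: swap a[6],a[7]; hi=6 → 5 12 11 9 8 13 4 16
a[mid]=4<13: swap a[5],a[6]; lo=6,mid=7 → 5 12 11 9 8 4 13 16
end: lo=6, hi=6; a = 5 12 11 9 8 4 13 16

(6, 6)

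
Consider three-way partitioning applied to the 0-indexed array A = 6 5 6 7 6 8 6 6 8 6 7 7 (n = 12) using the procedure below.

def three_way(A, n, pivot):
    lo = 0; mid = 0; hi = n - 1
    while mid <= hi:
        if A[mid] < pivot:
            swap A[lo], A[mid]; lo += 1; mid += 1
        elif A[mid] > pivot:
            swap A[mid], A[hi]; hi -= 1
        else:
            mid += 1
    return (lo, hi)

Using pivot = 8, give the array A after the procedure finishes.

6 5 6 7 6 6 6 6 7 7 8 8

pivot = 8; lo=0, mid=0, hi=11
A[mid]=6<8: swap A[0],A[0]; lo=1,mid=1 → 6 5 6 7 6 8 6 6 8 6 7 7
A[mid]=5<8: swap A[1],A[1]; lo=2,mid=2 → 6 5 6 7 6 8 6 6 8 6 7 7
A[mid]=6<8: swap A[2],A[2]; lo=3,mid=3 → 6 5 6 7 6 8 6 6 8 6 7 7
A[mid]=7<8: swap A[3],A[3]; lo=4,mid=4 → 6 5 6 7 6 8 6 6 8 6 7 7
A[mid]=6<8: swap A[4],A[4]; lo=5,mid=5 → 6 5 6 7 6 8 6 6 8 6 7 7
A[mid]=8=8: mid=6
A[mid]=6<8: swap A[5],A[6]; lo=6,mid=7 → 6 5 6 7 6 6 8 6 8 6 7 7
A[mid]=6<8: swap A[6],A[7]; lo=7,mid=8 → 6 5 6 7 6 6 6 8 8 6 7 7
A[mid]=8=8: mid=9
A[mid]=6<8: swap A[7],A[9]; lo=8,mid=10 → 6 5 6 7 6 6 6 6 8 8 7 7
A[mid]=7<8: swap A[8],A[10]; lo=9,mid=11 → 6 5 6 7 6 6 6 6 7 8 8 7
A[mid]=7<8: swap A[9],A[11]; lo=10,mid=12 → 6 5 6 7 6 6 6 6 7 7 8 8
end: lo=10, hi=11; A = 6 5 6 7 6 6 6 6 7 7 8 8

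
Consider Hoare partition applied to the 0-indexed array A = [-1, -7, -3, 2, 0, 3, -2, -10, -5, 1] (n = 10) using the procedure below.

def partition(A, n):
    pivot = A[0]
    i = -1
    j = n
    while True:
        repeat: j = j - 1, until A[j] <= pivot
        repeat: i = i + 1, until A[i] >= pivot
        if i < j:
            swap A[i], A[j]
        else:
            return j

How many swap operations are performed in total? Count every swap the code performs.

3

pivot = A[0] = -1; i = -1, j = 10
j→8 (A[8]=-5≤-1), i→0 (A[0]=-1≥-1); i<j, swap → [-5, -7, -3, 2, 0, 3, -2, -10, -1, 1]
j→7 (A[7]=-10≤-1), i→3 (A[3]=2≥-1); i<j, swap → [-5, -7, -3, -10, 0, 3, -2, 2, -1, 1]
j→6 (A[6]=-2≤-1), i→4 (A[4]=0≥-1); i<j, swap → [-5, -7, -3, -10, -2, 3, 0, 2, -1, 1]
j→4, i→5; i≥j, return j=4. A = [-5, -7, -3, -10, -2, 3, 0, 2, -1, 1]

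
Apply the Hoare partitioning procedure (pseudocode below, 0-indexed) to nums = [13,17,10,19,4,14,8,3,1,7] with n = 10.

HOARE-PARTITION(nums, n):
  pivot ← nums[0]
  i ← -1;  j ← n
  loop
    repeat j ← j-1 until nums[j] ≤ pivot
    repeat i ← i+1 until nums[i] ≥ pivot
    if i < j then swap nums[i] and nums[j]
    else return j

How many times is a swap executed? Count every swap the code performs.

pivot = nums[0] = 13; i = -1, j = 10
j→9 (nums[9]=7≤13), i→0 (nums[0]=13≥13); i<j, swap → [7,17,10,19,4,14,8,3,1,13]
j→8 (nums[8]=1≤13), i→1 (nums[1]=17≥13); i<j, swap → [7,1,10,19,4,14,8,3,17,13]
j→7 (nums[7]=3≤13), i→3 (nums[3]=19≥13); i<j, swap → [7,1,10,3,4,14,8,19,17,13]
j→6 (nums[6]=8≤13), i→5 (nums[5]=14≥13); i<j, swap → [7,1,10,3,4,8,14,19,17,13]
j→5, i→6; i≥j, return j=5. nums = [7,1,10,3,4,8,14,19,17,13]

4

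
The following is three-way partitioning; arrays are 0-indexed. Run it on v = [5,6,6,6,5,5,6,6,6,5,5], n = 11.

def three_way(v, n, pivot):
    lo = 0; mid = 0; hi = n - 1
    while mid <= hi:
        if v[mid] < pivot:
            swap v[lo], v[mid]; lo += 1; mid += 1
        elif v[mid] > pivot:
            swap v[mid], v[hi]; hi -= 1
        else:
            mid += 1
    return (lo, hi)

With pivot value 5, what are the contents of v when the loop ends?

lo=0 mid=0 hi=10
5=5: mid=1
6>5: swap(1,10), hi=9 ⇒ [5,5,6,6,5,5,6,6,6,5,6]
5=5: mid=2
6>5: swap(2,9), hi=8 ⇒ [5,5,5,6,5,5,6,6,6,6,6]
5=5: mid=3
6>5: swap(3,8), hi=7 ⇒ [5,5,5,6,5,5,6,6,6,6,6]
6>5: swap(3,7), hi=6 ⇒ [5,5,5,6,5,5,6,6,6,6,6]
6>5: swap(3,6), hi=5 ⇒ [5,5,5,6,5,5,6,6,6,6,6]
6>5: swap(3,5), hi=4 ⇒ [5,5,5,5,5,6,6,6,6,6,6]
5=5: mid=4
5=5: mid=5
done. lo=0 hi=4; v=[5,5,5,5,5,6,6,6,6,6,6]

[5,5,5,5,5,6,6,6,6,6,6]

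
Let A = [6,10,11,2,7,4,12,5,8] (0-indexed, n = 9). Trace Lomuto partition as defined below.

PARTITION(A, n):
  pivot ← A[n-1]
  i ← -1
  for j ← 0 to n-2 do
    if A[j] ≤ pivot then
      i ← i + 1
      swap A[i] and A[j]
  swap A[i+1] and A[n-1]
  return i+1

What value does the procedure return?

5

pivot = A[8] = 8; i = -1
j=0: A[0]=6 ≤ 8 → i=0, swap A[0],A[0] (no change) → [6,10,11,2,7,4,12,5,8]
j=1: A[1]=10 > 8 → no swap
j=2: A[2]=11 > 8 → no swap
j=3: A[3]=2 ≤ 8 → i=1, swap A[1],A[3] → [6,2,11,10,7,4,12,5,8]
j=4: A[4]=7 ≤ 8 → i=2, swap A[2],A[4] → [6,2,7,10,11,4,12,5,8]
j=5: A[5]=4 ≤ 8 → i=3, swap A[3],A[5] → [6,2,7,4,11,10,12,5,8]
j=6: A[6]=12 > 8 → no swap
j=7: A[7]=5 ≤ 8 → i=4, swap A[4],A[7] → [6,2,7,4,5,10,12,11,8]
final swap A[5],A[8] → [6,2,7,4,5,8,12,11,10]; return 5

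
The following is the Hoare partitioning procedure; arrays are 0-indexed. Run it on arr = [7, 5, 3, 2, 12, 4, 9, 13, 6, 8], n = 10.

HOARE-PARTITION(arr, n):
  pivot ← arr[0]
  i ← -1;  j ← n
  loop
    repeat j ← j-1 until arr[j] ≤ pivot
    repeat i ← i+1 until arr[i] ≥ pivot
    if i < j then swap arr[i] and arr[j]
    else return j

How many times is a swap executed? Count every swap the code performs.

pivot=7
j stops at 8 (6), i stops at 0 (7); swap ⇒ [6, 5, 3, 2, 12, 4, 9, 13, 7, 8]
j stops at 5 (4), i stops at 4 (12); swap ⇒ [6, 5, 3, 2, 4, 12, 9, 13, 7, 8]
j stops at 4, i stops at 5; i≥j ⇒ return 4. arr=[6, 5, 3, 2, 4, 12, 9, 13, 7, 8]

2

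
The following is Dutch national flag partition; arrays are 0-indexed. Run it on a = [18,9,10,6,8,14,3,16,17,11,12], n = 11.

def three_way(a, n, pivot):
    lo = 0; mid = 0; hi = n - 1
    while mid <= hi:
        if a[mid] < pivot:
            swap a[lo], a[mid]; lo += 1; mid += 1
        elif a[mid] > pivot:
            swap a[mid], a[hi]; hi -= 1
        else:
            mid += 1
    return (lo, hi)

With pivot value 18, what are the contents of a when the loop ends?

[9,10,6,8,14,3,16,17,11,12,18]

lo=0 mid=0 hi=10
18=18: mid=1
9<18: swap(0,1), lo=1 mid=2 ⇒ [9,18,10,6,8,14,3,16,17,11,12]
10<18: swap(1,2), lo=2 mid=3 ⇒ [9,10,18,6,8,14,3,16,17,11,12]
6<18: swap(2,3), lo=3 mid=4 ⇒ [9,10,6,18,8,14,3,16,17,11,12]
8<18: swap(3,4), lo=4 mid=5 ⇒ [9,10,6,8,18,14,3,16,17,11,12]
14<18: swap(4,5), lo=5 mid=6 ⇒ [9,10,6,8,14,18,3,16,17,11,12]
3<18: swap(5,6), lo=6 mid=7 ⇒ [9,10,6,8,14,3,18,16,17,11,12]
16<18: swap(6,7), lo=7 mid=8 ⇒ [9,10,6,8,14,3,16,18,17,11,12]
17<18: swap(7,8), lo=8 mid=9 ⇒ [9,10,6,8,14,3,16,17,18,11,12]
11<18: swap(8,9), lo=9 mid=10 ⇒ [9,10,6,8,14,3,16,17,11,18,12]
12<18: swap(9,10), lo=10 mid=11 ⇒ [9,10,6,8,14,3,16,17,11,12,18]
done. lo=10 hi=10; a=[9,10,6,8,14,3,16,17,11,12,18]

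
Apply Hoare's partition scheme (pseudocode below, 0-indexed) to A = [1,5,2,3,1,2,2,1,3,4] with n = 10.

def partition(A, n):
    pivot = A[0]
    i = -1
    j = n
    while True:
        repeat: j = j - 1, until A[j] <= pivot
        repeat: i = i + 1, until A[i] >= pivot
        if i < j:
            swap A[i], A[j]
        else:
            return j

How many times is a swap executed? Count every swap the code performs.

2

pivot=1
j stops at 7 (1), i stops at 0 (1); swap ⇒ [1,5,2,3,1,2,2,1,3,4]
j stops at 4 (1), i stops at 1 (5); swap ⇒ [1,1,2,3,5,2,2,1,3,4]
j stops at 1, i stops at 2; i≥j ⇒ return 1. A=[1,1,2,3,5,2,2,1,3,4]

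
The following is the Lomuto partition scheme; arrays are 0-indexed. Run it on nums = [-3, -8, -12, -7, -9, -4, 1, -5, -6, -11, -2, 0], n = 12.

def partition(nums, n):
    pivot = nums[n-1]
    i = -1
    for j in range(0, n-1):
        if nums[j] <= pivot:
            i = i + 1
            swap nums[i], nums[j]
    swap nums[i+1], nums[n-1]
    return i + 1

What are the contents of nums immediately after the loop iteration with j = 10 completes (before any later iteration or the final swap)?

[-3, -8, -12, -7, -9, -4, -5, -6, -11, -2, 1, 0]

pivot = nums[11] = 0; i = -1
j=0: nums[0]=-3 ≤ 0 → i=0, swap nums[0],nums[0] (no change) → [-3, -8, -12, -7, -9, -4, 1, -5, -6, -11, -2, 0]
j=1: nums[1]=-8 ≤ 0 → i=1, swap nums[1],nums[1] (no change) → [-3, -8, -12, -7, -9, -4, 1, -5, -6, -11, -2, 0]
j=2: nums[2]=-12 ≤ 0 → i=2, swap nums[2],nums[2] (no change) → [-3, -8, -12, -7, -9, -4, 1, -5, -6, -11, -2, 0]
j=3: nums[3]=-7 ≤ 0 → i=3, swap nums[3],nums[3] (no change) → [-3, -8, -12, -7, -9, -4, 1, -5, -6, -11, -2, 0]
j=4: nums[4]=-9 ≤ 0 → i=4, swap nums[4],nums[4] (no change) → [-3, -8, -12, -7, -9, -4, 1, -5, -6, -11, -2, 0]
j=5: nums[5]=-4 ≤ 0 → i=5, swap nums[5],nums[5] (no change) → [-3, -8, -12, -7, -9, -4, 1, -5, -6, -11, -2, 0]
j=6: nums[6]=1 > 0 → no swap
j=7: nums[7]=-5 ≤ 0 → i=6, swap nums[6],nums[7] → [-3, -8, -12, -7, -9, -4, -5, 1, -6, -11, -2, 0]
j=8: nums[8]=-6 ≤ 0 → i=7, swap nums[7],nums[8] → [-3, -8, -12, -7, -9, -4, -5, -6, 1, -11, -2, 0]
j=9: nums[9]=-11 ≤ 0 → i=8, swap nums[8],nums[9] → [-3, -8, -12, -7, -9, -4, -5, -6, -11, 1, -2, 0]
j=10: nums[10]=-2 ≤ 0 → i=9, swap nums[9],nums[10] → [-3, -8, -12, -7, -9, -4, -5, -6, -11, -2, 1, 0]
(after j=10) nums = [-3, -8, -12, -7, -9, -4, -5, -6, -11, -2, 1, 0]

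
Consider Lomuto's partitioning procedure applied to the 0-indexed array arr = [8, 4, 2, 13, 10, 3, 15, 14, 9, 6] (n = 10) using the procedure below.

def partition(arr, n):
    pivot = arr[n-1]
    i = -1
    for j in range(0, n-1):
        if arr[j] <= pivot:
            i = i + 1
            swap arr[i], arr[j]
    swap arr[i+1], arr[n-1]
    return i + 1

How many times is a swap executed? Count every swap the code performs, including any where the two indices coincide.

4

pivot = arr[9] = 6; i = -1
j=0: arr[0]=8 > 6 → no swap
j=1: arr[1]=4 ≤ 6 → i=0, swap arr[0],arr[1] → [4, 8, 2, 13, 10, 3, 15, 14, 9, 6]
j=2: arr[2]=2 ≤ 6 → i=1, swap arr[1],arr[2] → [4, 2, 8, 13, 10, 3, 15, 14, 9, 6]
j=3: arr[3]=13 > 6 → no swap
j=4: arr[4]=10 > 6 → no swap
j=5: arr[5]=3 ≤ 6 → i=2, swap arr[2],arr[5] → [4, 2, 3, 13, 10, 8, 15, 14, 9, 6]
j=6: arr[6]=15 > 6 → no swap
j=7: arr[7]=14 > 6 → no swap
j=8: arr[8]=9 > 6 → no swap
final swap arr[3],arr[9] → [4, 2, 3, 6, 10, 8, 15, 14, 9, 13]; return 3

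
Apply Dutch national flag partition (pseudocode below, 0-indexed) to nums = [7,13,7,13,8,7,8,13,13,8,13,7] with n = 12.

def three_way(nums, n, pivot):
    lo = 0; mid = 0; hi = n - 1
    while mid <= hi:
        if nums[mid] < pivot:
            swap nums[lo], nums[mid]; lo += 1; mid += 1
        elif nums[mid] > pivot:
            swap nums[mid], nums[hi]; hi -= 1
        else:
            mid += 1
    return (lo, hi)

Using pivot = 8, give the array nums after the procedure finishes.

[7,7,7,7,8,8,8,13,13,13,13,13]

pivot = 8; lo=0, mid=0, hi=11
nums[mid]=7<8: swap nums[0],nums[0]; lo=1,mid=1 → [7,13,7,13,8,7,8,13,13,8,13,7]
nums[mid]=13>8: swap nums[1],nums[11]; hi=10 → [7,7,7,13,8,7,8,13,13,8,13,13]
nums[mid]=7<8: swap nums[1],nums[1]; lo=2,mid=2 → [7,7,7,13,8,7,8,13,13,8,13,13]
nums[mid]=7<8: swap nums[2],nums[2]; lo=3,mid=3 → [7,7,7,13,8,7,8,13,13,8,13,13]
nums[mid]=13>8: swap nums[3],nums[10]; hi=9 → [7,7,7,13,8,7,8,13,13,8,13,13]
nums[mid]=13>8: swap nums[3],nums[9]; hi=8 → [7,7,7,8,8,7,8,13,13,13,13,13]
nums[mid]=8=8: mid=4
nums[mid]=8=8: mid=5
nums[mid]=7<8: swap nums[3],nums[5]; lo=4,mid=6 → [7,7,7,7,8,8,8,13,13,13,13,13]
nums[mid]=8=8: mid=7
nums[mid]=13>8: swap nums[7],nums[8]; hi=7 → [7,7,7,7,8,8,8,13,13,13,13,13]
nums[mid]=13>8: swap nums[7],nums[7]; hi=6 → [7,7,7,7,8,8,8,13,13,13,13,13]
end: lo=4, hi=6; nums = [7,7,7,7,8,8,8,13,13,13,13,13]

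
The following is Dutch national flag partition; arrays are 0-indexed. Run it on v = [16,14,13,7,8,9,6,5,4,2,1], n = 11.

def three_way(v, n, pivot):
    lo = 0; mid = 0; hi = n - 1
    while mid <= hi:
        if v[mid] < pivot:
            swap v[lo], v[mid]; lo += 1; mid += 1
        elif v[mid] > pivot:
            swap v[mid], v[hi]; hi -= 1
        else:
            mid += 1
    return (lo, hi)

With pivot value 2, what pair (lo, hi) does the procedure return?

(1, 1)

pivot = 2; lo=0, mid=0, hi=10
v[mid]=16>2: swap v[0],v[10]; hi=9 → [1,14,13,7,8,9,6,5,4,2,16]
v[mid]=1<2: swap v[0],v[0]; lo=1,mid=1 → [1,14,13,7,8,9,6,5,4,2,16]
v[mid]=14>2: swap v[1],v[9]; hi=8 → [1,2,13,7,8,9,6,5,4,14,16]
v[mid]=2=2: mid=2
v[mid]=13>2: swap v[2],v[8]; hi=7 → [1,2,4,7,8,9,6,5,13,14,16]
v[mid]=4>2: swap v[2],v[7]; hi=6 → [1,2,5,7,8,9,6,4,13,14,16]
v[mid]=5>2: swap v[2],v[6]; hi=5 → [1,2,6,7,8,9,5,4,13,14,16]
v[mid]=6>2: swap v[2],v[5]; hi=4 → [1,2,9,7,8,6,5,4,13,14,16]
v[mid]=9>2: swap v[2],v[4]; hi=3 → [1,2,8,7,9,6,5,4,13,14,16]
v[mid]=8>2: swap v[2],v[3]; hi=2 → [1,2,7,8,9,6,5,4,13,14,16]
v[mid]=7>2: swap v[2],v[2]; hi=1 → [1,2,7,8,9,6,5,4,13,14,16]
end: lo=1, hi=1; v = [1,2,7,8,9,6,5,4,13,14,16]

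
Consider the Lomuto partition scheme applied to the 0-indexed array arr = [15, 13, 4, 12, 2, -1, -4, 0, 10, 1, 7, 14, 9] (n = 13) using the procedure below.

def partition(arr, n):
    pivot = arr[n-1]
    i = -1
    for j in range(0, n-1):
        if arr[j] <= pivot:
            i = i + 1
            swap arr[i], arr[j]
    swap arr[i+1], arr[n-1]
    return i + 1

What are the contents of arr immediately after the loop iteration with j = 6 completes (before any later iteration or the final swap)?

pivot = arr[12] = 9; i = -1
j=0: arr[0]=15 > 9 → no swap
j=1: arr[1]=13 > 9 → no swap
j=2: arr[2]=4 ≤ 9 → i=0, swap arr[0],arr[2] → [4, 13, 15, 12, 2, -1, -4, 0, 10, 1, 7, 14, 9]
j=3: arr[3]=12 > 9 → no swap
j=4: arr[4]=2 ≤ 9 → i=1, swap arr[1],arr[4] → [4, 2, 15, 12, 13, -1, -4, 0, 10, 1, 7, 14, 9]
j=5: arr[5]=-1 ≤ 9 → i=2, swap arr[2],arr[5] → [4, 2, -1, 12, 13, 15, -4, 0, 10, 1, 7, 14, 9]
j=6: arr[6]=-4 ≤ 9 → i=3, swap arr[3],arr[6] → [4, 2, -1, -4, 13, 15, 12, 0, 10, 1, 7, 14, 9]
(after j=6) arr = [4, 2, -1, -4, 13, 15, 12, 0, 10, 1, 7, 14, 9]

[4, 2, -1, -4, 13, 15, 12, 0, 10, 1, 7, 14, 9]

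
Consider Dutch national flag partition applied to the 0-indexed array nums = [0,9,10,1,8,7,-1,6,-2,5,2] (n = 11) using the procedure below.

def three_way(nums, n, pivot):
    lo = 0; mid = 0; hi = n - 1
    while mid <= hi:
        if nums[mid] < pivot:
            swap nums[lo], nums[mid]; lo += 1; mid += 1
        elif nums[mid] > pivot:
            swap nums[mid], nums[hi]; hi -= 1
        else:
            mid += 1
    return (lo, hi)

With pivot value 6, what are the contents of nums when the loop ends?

[0,2,5,1,-2,-1,6,7,8,10,9]

pivot = 6; lo=0, mid=0, hi=10
nums[mid]=0<6: swap nums[0],nums[0]; lo=1,mid=1 → [0,9,10,1,8,7,-1,6,-2,5,2]
nums[mid]=9>6: swap nums[1],nums[10]; hi=9 → [0,2,10,1,8,7,-1,6,-2,5,9]
nums[mid]=2<6: swap nums[1],nums[1]; lo=2,mid=2 → [0,2,10,1,8,7,-1,6,-2,5,9]
nums[mid]=10>6: swap nums[2],nums[9]; hi=8 → [0,2,5,1,8,7,-1,6,-2,10,9]
nums[mid]=5<6: swap nums[2],nums[2]; lo=3,mid=3 → [0,2,5,1,8,7,-1,6,-2,10,9]
nums[mid]=1<6: swap nums[3],nums[3]; lo=4,mid=4 → [0,2,5,1,8,7,-1,6,-2,10,9]
nums[mid]=8>6: swap nums[4],nums[8]; hi=7 → [0,2,5,1,-2,7,-1,6,8,10,9]
nums[mid]=-2<6: swap nums[4],nums[4]; lo=5,mid=5 → [0,2,5,1,-2,7,-1,6,8,10,9]
nums[mid]=7>6: swap nums[5],nums[7]; hi=6 → [0,2,5,1,-2,6,-1,7,8,10,9]
nums[mid]=6=6: mid=6
nums[mid]=-1<6: swap nums[5],nums[6]; lo=6,mid=7 → [0,2,5,1,-2,-1,6,7,8,10,9]
end: lo=6, hi=6; nums = [0,2,5,1,-2,-1,6,7,8,10,9]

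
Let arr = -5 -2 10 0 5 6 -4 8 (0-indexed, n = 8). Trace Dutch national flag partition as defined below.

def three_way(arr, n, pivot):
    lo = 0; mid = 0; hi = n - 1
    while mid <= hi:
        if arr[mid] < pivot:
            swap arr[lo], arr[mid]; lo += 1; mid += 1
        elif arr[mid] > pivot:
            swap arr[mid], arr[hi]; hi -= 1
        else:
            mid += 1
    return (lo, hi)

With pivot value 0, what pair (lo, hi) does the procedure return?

lo=0 mid=0 hi=7
-5<0: swap(0,0), lo=1 mid=1 ⇒ -5 -2 10 0 5 6 -4 8
-2<0: swap(1,1), lo=2 mid=2 ⇒ -5 -2 10 0 5 6 -4 8
10>0: swap(2,7), hi=6 ⇒ -5 -2 8 0 5 6 -4 10
8>0: swap(2,6), hi=5 ⇒ -5 -2 -4 0 5 6 8 10
-4<0: swap(2,2), lo=3 mid=3 ⇒ -5 -2 -4 0 5 6 8 10
0=0: mid=4
5>0: swap(4,5), hi=4 ⇒ -5 -2 -4 0 6 5 8 10
6>0: swap(4,4), hi=3 ⇒ -5 -2 -4 0 6 5 8 10
done. lo=3 hi=3; arr=-5 -2 -4 0 6 5 8 10

(3, 3)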